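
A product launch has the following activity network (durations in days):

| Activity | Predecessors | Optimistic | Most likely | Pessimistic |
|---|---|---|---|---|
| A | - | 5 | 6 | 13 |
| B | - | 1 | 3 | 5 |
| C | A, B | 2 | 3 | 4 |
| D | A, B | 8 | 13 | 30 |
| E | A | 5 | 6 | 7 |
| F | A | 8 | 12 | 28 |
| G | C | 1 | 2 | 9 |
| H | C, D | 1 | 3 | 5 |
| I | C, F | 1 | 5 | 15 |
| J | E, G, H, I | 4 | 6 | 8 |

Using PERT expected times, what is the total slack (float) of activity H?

te_A = (5 + 4·6 + 13)/6 = 42/6 = 7
te_B = (1 + 4·3 + 5)/6 = 18/6 = 3
te_C = (2 + 4·3 + 4)/6 = 18/6 = 3
te_D = (8 + 4·13 + 30)/6 = 90/6 = 15
te_E = (5 + 4·6 + 7)/6 = 36/6 = 6
te_F = (8 + 4·12 + 28)/6 = 84/6 = 14
te_G = (1 + 4·2 + 9)/6 = 18/6 = 3
te_H = (1 + 4·3 + 5)/6 = 18/6 = 3
te_I = (1 + 4·5 + 15)/6 = 36/6 = 6
te_J = (4 + 4·6 + 8)/6 = 36/6 = 6

Forward pass:
ES_A = 0; EF_A = 7
ES_B = 0; EF_B = 3
ES_C = max(EF_A=7, EF_B=3) = 7; EF_C = 7+3 = 10
ES_D = max(EF_A=7, EF_B=3) = 7; EF_D = 7+15 = 22
ES_E = 7; EF_E = 7+6 = 13
ES_F = 7; EF_F = 7+14 = 21
ES_G = 10; EF_G = 10+3 = 13
ES_H = max(EF_C=10, EF_D=22) = 22; EF_H = 22+3 = 25
ES_I = max(EF_C=10, EF_F=21) = 21; EF_I = 21+6 = 27
ES_J = max(EF_E=13, EF_G=13, EF_H=25, EF_I=27) = 27; EF_J = 27+6 = 33
Expected project duration μ = 33 days. Critical path: A → F → I → J.

Backward pass:
LF_J = 33; LS_J = 33−6 = 27
LF_I = LS_J = 27; LS_I = 27−6 = 21
LF_H = LS_J = 27; LS_H = 27−3 = 24
LF_G = LS_J = 27; LS_G = 27−3 = 24
LF_F = LS_I = 21; LS_F = 21−14 = 7
LF_E = LS_J = 27; LS_E = 27−6 = 21
LF_D = LS_H = 24; LS_D = 24−15 = 9
LF_C = min(LS_G=24, LS_H=24, LS_I=21) = 21; LS_C = 21−3 = 18
LF_B = min(LS_C=18, LS_D=9) = 9; LS_B = 9−3 = 6
LF_A = min(LS_C=18, LS_D=9, LS_E=21, LS_F=7) = 7; LS_A = 7−7 = 0
Slack_H = LS_H − ES_H = 24 − 22 = 2

2 days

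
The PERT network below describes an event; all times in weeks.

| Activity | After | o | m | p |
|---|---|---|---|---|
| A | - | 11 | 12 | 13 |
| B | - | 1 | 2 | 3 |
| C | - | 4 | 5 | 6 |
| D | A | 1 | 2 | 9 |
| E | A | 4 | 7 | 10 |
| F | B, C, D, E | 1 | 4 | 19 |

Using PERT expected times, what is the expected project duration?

25 weeks

te_A = (11 + 4·12 + 13)/6 = 72/6 = 12
te_B = (1 + 4·2 + 3)/6 = 12/6 = 2
te_C = (4 + 4·5 + 6)/6 = 30/6 = 5
te_D = (1 + 4·2 + 9)/6 = 18/6 = 3
te_E = (4 + 4·7 + 10)/6 = 42/6 = 7
te_F = (1 + 4·4 + 19)/6 = 36/6 = 6

Forward pass:
ES_A = 0; EF_A = 12
ES_B = 0; EF_B = 2
ES_C = 0; EF_C = 5
ES_D = 12; EF_D = 12+3 = 15
ES_E = 12; EF_E = 12+7 = 19
ES_F = max(EF_B=2, EF_C=5, EF_D=15, EF_E=19) = 19; EF_F = 19+6 = 25
Expected project duration μ = 25 weeks. Critical path: A → E → F.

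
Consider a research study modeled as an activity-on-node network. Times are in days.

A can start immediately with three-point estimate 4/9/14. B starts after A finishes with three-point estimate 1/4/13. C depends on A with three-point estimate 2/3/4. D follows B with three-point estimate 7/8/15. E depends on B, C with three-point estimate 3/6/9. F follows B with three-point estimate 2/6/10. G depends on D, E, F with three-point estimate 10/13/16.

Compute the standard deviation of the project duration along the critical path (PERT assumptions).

te_A = (4 + 4·9 + 14)/6 = 54/6 = 9; σ²_A = ((14−4)/6)² = 2.778
te_B = (1 + 4·4 + 13)/6 = 30/6 = 5; σ²_B = ((13−1)/6)² = 4.000
te_C = (2 + 4·3 + 4)/6 = 18/6 = 3; σ²_C = ((4−2)/6)² = 0.111
te_D = (7 + 4·8 + 15)/6 = 54/6 = 9; σ²_D = ((15−7)/6)² = 1.778
te_E = (3 + 4·6 + 9)/6 = 36/6 = 6; σ²_E = ((9−3)/6)² = 1.000
te_F = (2 + 4·6 + 10)/6 = 36/6 = 6; σ²_F = ((10−2)/6)² = 1.778
te_G = (10 + 4·13 + 16)/6 = 78/6 = 13; σ²_G = ((16−10)/6)² = 1.000

Forward pass:
ES_A = 0; EF_A = 9
ES_B = 9; EF_B = 9+5 = 14
ES_C = 9; EF_C = 9+3 = 12
ES_D = 14; EF_D = 14+9 = 23
ES_E = max(EF_B=14, EF_C=12) = 14; EF_E = 14+6 = 20
ES_F = 14; EF_F = 14+6 = 20
ES_G = max(EF_D=23, EF_E=20, EF_F=20) = 23; EF_G = 23+13 = 36
Expected project duration μ = 36 days. Critical path: A → B → D → G.

Variance along critical path = 2.778 + 4.000 + 1.778 + 1.000 = 9.556
σ = √9.556 = 3.091 days

3.09 days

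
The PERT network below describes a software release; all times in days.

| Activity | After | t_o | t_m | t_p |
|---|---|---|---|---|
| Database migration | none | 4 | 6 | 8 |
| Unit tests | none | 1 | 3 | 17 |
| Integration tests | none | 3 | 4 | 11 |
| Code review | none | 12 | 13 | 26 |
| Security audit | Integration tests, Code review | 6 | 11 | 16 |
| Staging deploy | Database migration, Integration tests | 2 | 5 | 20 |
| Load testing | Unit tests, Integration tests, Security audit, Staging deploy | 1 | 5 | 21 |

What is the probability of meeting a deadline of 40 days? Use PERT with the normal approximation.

0.944

te_Database migration = (4 + 4·6 + 8)/6 = 36/6 = 6; σ²_Database migration = ((8−4)/6)² = 0.444
te_Unit tests = (1 + 4·3 + 17)/6 = 30/6 = 5; σ²_Unit tests = ((17−1)/6)² = 7.111
te_Integration tests = (3 + 4·4 + 11)/6 = 30/6 = 5; σ²_Integration tests = ((11−3)/6)² = 1.778
te_Code review = (12 + 4·13 + 26)/6 = 90/6 = 15; σ²_Code review = ((26−12)/6)² = 5.444
te_Security audit = (6 + 4·11 + 16)/6 = 66/6 = 11; σ²_Security audit = ((16−6)/6)² = 2.778
te_Staging deploy = (2 + 4·5 + 20)/6 = 42/6 = 7; σ²_Staging deploy = ((20−2)/6)² = 9.000
te_Load testing = (1 + 4·5 + 21)/6 = 42/6 = 7; σ²_Load testing = ((21−1)/6)² = 11.111

Forward pass:
ES_Database migration = 0; EF_Database migration = 6
ES_Unit tests = 0; EF_Unit tests = 5
ES_Integration tests = 0; EF_Integration tests = 5
ES_Code review = 0; EF_Code review = 15
ES_Security audit = max(EF_Integration tests=5, EF_Code review=15) = 15; EF_Security audit = 15+11 = 26
ES_Staging deploy = max(EF_Database migration=6, EF_Integration tests=5) = 6; EF_Staging deploy = 6+7 = 13
ES_Load testing = max(EF_Unit tests=5, EF_Integration tests=5, EF_Security audit=26, EF_Staging deploy=13) = 26; EF_Load testing = 26+7 = 33
Expected project duration μ = 33 days. Critical path: Code review → Security audit → Load testing.

Variance along critical path = 5.444 + 2.778 + 11.111 = 19.333; σ = √19.333 = 4.397 days.
Z = (40 − 33) / 4.397 = 1.592
P(T ≤ 40) = Φ(1.592) ≈ 0.944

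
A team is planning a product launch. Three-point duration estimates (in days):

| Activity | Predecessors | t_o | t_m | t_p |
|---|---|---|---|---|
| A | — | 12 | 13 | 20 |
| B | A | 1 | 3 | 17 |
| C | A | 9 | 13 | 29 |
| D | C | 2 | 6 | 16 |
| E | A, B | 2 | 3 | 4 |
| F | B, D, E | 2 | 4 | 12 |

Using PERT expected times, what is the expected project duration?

41 days

te_A = (12 + 4·13 + 20)/6 = 84/6 = 14
te_B = (1 + 4·3 + 17)/6 = 30/6 = 5
te_C = (9 + 4·13 + 29)/6 = 90/6 = 15
te_D = (2 + 4·6 + 16)/6 = 42/6 = 7
te_E = (2 + 4·3 + 4)/6 = 18/6 = 3
te_F = (2 + 4·4 + 12)/6 = 30/6 = 5

Forward pass:
ES_A = 0; EF_A = 14
ES_B = 14; EF_B = 14+5 = 19
ES_C = 14; EF_C = 14+15 = 29
ES_D = 29; EF_D = 29+7 = 36
ES_E = max(EF_A=14, EF_B=19) = 19; EF_E = 19+3 = 22
ES_F = max(EF_B=19, EF_D=36, EF_E=22) = 36; EF_F = 36+5 = 41
Expected project duration μ = 41 days. Critical path: A → C → D → F.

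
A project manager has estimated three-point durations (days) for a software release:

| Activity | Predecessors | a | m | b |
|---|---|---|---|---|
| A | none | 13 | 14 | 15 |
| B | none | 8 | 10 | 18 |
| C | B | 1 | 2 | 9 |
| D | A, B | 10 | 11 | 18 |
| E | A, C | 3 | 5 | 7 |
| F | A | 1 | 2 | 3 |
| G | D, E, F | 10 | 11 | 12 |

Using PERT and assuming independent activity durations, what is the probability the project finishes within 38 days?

0.760

te_A = (13 + 4·14 + 15)/6 = 84/6 = 14; σ²_A = ((15−13)/6)² = 0.111
te_B = (8 + 4·10 + 18)/6 = 66/6 = 11; σ²_B = ((18−8)/6)² = 2.778
te_C = (1 + 4·2 + 9)/6 = 18/6 = 3; σ²_C = ((9−1)/6)² = 1.778
te_D = (10 + 4·11 + 18)/6 = 72/6 = 12; σ²_D = ((18−10)/6)² = 1.778
te_E = (3 + 4·5 + 7)/6 = 30/6 = 5; σ²_E = ((7−3)/6)² = 0.444
te_F = (1 + 4·2 + 3)/6 = 12/6 = 2; σ²_F = ((3−1)/6)² = 0.111
te_G = (10 + 4·11 + 12)/6 = 66/6 = 11; σ²_G = ((12−10)/6)² = 0.111

Forward pass:
ES_A = 0; EF_A = 14
ES_B = 0; EF_B = 11
ES_C = 11; EF_C = 11+3 = 14
ES_D = max(EF_A=14, EF_B=11) = 14; EF_D = 14+12 = 26
ES_E = max(EF_A=14, EF_C=14) = 14; EF_E = 14+5 = 19
ES_F = 14; EF_F = 14+2 = 16
ES_G = max(EF_D=26, EF_E=19, EF_F=16) = 26; EF_G = 26+11 = 37
Expected project duration μ = 37 days. Critical path: A → D → G.

Variance along critical path = 0.111 + 1.778 + 0.111 = 2.000; σ = √2.000 = 1.414 days.
Z = (38 − 37) / 1.414 = 0.707
P(T ≤ 38) = Φ(0.707) ≈ 0.760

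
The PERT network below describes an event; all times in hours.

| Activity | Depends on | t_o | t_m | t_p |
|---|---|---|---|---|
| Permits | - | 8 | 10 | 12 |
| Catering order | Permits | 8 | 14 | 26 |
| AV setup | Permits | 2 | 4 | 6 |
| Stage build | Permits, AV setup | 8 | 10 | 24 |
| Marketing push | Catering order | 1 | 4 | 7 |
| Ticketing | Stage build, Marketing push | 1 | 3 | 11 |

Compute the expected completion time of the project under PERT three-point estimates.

33 hours

te_Permits = (8 + 4·10 + 12)/6 = 60/6 = 10
te_Catering order = (8 + 4·14 + 26)/6 = 90/6 = 15
te_AV setup = (2 + 4·4 + 6)/6 = 24/6 = 4
te_Stage build = (8 + 4·10 + 24)/6 = 72/6 = 12
te_Marketing push = (1 + 4·4 + 7)/6 = 24/6 = 4
te_Ticketing = (1 + 4·3 + 11)/6 = 24/6 = 4

Forward pass:
ES_Permits = 0; EF_Permits = 10
ES_Catering order = 10; EF_Catering order = 10+15 = 25
ES_AV setup = 10; EF_AV setup = 10+4 = 14
ES_Stage build = max(EF_Permits=10, EF_AV setup=14) = 14; EF_Stage build = 14+12 = 26
ES_Marketing push = 25; EF_Marketing push = 25+4 = 29
ES_Ticketing = max(EF_Stage build=26, EF_Marketing push=29) = 29; EF_Ticketing = 29+4 = 33
Expected project duration μ = 33 hours. Critical path: Permits → Catering order → Marketing push → Ticketing.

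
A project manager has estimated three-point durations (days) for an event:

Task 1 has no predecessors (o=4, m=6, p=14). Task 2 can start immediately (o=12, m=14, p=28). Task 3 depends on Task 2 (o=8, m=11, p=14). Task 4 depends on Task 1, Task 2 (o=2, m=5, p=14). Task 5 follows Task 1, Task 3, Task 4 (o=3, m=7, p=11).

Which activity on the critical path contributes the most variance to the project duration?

te_Task 1 = (4 + 4·6 + 14)/6 = 42/6 = 7; σ²_Task 1 = ((14−4)/6)² = 2.778
te_Task 2 = (12 + 4·14 + 28)/6 = 96/6 = 16; σ²_Task 2 = ((28−12)/6)² = 7.111
te_Task 3 = (8 + 4·11 + 14)/6 = 66/6 = 11; σ²_Task 3 = ((14−8)/6)² = 1.000
te_Task 4 = (2 + 4·5 + 14)/6 = 36/6 = 6; σ²_Task 4 = ((14−2)/6)² = 4.000
te_Task 5 = (3 + 4·7 + 11)/6 = 42/6 = 7; σ²_Task 5 = ((11−3)/6)² = 1.778

Forward pass:
ES_Task 1 = 0; EF_Task 1 = 7
ES_Task 2 = 0; EF_Task 2 = 16
ES_Task 3 = 16; EF_Task 3 = 16+11 = 27
ES_Task 4 = max(EF_Task 1=7, EF_Task 2=16) = 16; EF_Task 4 = 16+6 = 22
ES_Task 5 = max(EF_Task 1=7, EF_Task 3=27, EF_Task 4=22) = 27; EF_Task 5 = 27+7 = 34
Expected project duration μ = 34 days. Critical path: Task 2 → Task 3 → Task 5.

Variances on critical path: σ²_Task 2=7.111, σ²_Task 3=1.000, σ²_Task 5=1.778.
Largest is σ²_Task 2 = 7.111.

Task 2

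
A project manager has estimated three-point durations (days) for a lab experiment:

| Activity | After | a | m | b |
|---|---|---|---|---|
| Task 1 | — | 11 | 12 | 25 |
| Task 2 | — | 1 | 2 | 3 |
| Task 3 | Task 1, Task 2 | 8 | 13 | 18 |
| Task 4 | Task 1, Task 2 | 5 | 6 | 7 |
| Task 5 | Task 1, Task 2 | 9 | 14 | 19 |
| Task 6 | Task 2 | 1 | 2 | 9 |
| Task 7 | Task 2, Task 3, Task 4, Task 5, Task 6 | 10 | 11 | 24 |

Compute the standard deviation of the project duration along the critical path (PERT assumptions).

3.70 days

te_Task 1 = (11 + 4·12 + 25)/6 = 84/6 = 14; σ²_Task 1 = ((25−11)/6)² = 5.444
te_Task 2 = (1 + 4·2 + 3)/6 = 12/6 = 2; σ²_Task 2 = ((3−1)/6)² = 0.111
te_Task 3 = (8 + 4·13 + 18)/6 = 78/6 = 13; σ²_Task 3 = ((18−8)/6)² = 2.778
te_Task 4 = (5 + 4·6 + 7)/6 = 36/6 = 6; σ²_Task 4 = ((7−5)/6)² = 0.111
te_Task 5 = (9 + 4·14 + 19)/6 = 84/6 = 14; σ²_Task 5 = ((19−9)/6)² = 2.778
te_Task 6 = (1 + 4·2 + 9)/6 = 18/6 = 3; σ²_Task 6 = ((9−1)/6)² = 1.778
te_Task 7 = (10 + 4·11 + 24)/6 = 78/6 = 13; σ²_Task 7 = ((24−10)/6)² = 5.444

Forward pass:
ES_Task 1 = 0; EF_Task 1 = 14
ES_Task 2 = 0; EF_Task 2 = 2
ES_Task 3 = max(EF_Task 1=14, EF_Task 2=2) = 14; EF_Task 3 = 14+13 = 27
ES_Task 4 = max(EF_Task 1=14, EF_Task 2=2) = 14; EF_Task 4 = 14+6 = 20
ES_Task 5 = max(EF_Task 1=14, EF_Task 2=2) = 14; EF_Task 5 = 14+14 = 28
ES_Task 6 = 2; EF_Task 6 = 2+3 = 5
ES_Task 7 = max(EF_Task 2=2, EF_Task 3=27, EF_Task 4=20, EF_Task 5=28, EF_Task 6=5) = 28; EF_Task 7 = 28+13 = 41
Expected project duration μ = 41 days. Critical path: Task 1 → Task 5 → Task 7.

Variance along critical path = 5.444 + 2.778 + 5.444 = 13.667
σ = √13.667 = 3.697 days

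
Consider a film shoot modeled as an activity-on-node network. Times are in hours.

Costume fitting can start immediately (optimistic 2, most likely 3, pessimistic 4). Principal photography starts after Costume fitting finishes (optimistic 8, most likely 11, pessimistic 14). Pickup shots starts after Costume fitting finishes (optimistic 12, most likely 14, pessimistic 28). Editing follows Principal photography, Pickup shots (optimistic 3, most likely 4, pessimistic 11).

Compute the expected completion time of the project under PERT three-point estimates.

te_Costume fitting = (2 + 4·3 + 4)/6 = 18/6 = 3
te_Principal photography = (8 + 4·11 + 14)/6 = 66/6 = 11
te_Pickup shots = (12 + 4·14 + 28)/6 = 96/6 = 16
te_Editing = (3 + 4·4 + 11)/6 = 30/6 = 5

Forward pass:
ES_Costume fitting = 0; EF_Costume fitting = 3
ES_Principal photography = 3; EF_Principal photography = 3+11 = 14
ES_Pickup shots = 3; EF_Pickup shots = 3+16 = 19
ES_Editing = max(EF_Principal photography=14, EF_Pickup shots=19) = 19; EF_Editing = 19+5 = 24
Expected project duration μ = 24 hours. Critical path: Costume fitting → Pickup shots → Editing.

24 hours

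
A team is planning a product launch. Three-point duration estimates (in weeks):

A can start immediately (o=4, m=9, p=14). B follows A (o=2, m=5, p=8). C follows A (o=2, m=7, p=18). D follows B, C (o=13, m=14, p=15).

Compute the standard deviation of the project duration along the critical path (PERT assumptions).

te_A = (4 + 4·9 + 14)/6 = 54/6 = 9; σ²_A = ((14−4)/6)² = 2.778
te_B = (2 + 4·5 + 8)/6 = 30/6 = 5; σ²_B = ((8−2)/6)² = 1.000
te_C = (2 + 4·7 + 18)/6 = 48/6 = 8; σ²_C = ((18−2)/6)² = 7.111
te_D = (13 + 4·14 + 15)/6 = 84/6 = 14; σ²_D = ((15−13)/6)² = 0.111

Forward pass:
ES_A = 0; EF_A = 9
ES_B = 9; EF_B = 9+5 = 14
ES_C = 9; EF_C = 9+8 = 17
ES_D = max(EF_B=14, EF_C=17) = 17; EF_D = 17+14 = 31
Expected project duration μ = 31 weeks. Critical path: A → C → D.

Variance along critical path = 2.778 + 7.111 + 0.111 = 10.000
σ = √10.000 = 3.162 weeks

3.16 weeks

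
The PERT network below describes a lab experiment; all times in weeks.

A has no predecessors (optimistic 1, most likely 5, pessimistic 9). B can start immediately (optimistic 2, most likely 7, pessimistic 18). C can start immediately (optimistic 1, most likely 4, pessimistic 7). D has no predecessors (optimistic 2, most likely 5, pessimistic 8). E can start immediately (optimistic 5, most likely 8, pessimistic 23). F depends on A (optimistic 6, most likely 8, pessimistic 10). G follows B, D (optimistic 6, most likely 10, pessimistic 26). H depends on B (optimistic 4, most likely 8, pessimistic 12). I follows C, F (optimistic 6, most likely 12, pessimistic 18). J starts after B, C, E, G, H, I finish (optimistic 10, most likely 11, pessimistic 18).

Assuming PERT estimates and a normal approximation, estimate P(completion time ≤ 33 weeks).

0.079

te_A = (1 + 4·5 + 9)/6 = 30/6 = 5; σ²_A = ((9−1)/6)² = 1.778
te_B = (2 + 4·7 + 18)/6 = 48/6 = 8; σ²_B = ((18−2)/6)² = 7.111
te_C = (1 + 4·4 + 7)/6 = 24/6 = 4; σ²_C = ((7−1)/6)² = 1.000
te_D = (2 + 4·5 + 8)/6 = 30/6 = 5; σ²_D = ((8−2)/6)² = 1.000
te_E = (5 + 4·8 + 23)/6 = 60/6 = 10; σ²_E = ((23−5)/6)² = 9.000
te_F = (6 + 4·8 + 10)/6 = 48/6 = 8; σ²_F = ((10−6)/6)² = 0.444
te_G = (6 + 4·10 + 26)/6 = 72/6 = 12; σ²_G = ((26−6)/6)² = 11.111
te_H = (4 + 4·8 + 12)/6 = 48/6 = 8; σ²_H = ((12−4)/6)² = 1.778
te_I = (6 + 4·12 + 18)/6 = 72/6 = 12; σ²_I = ((18−6)/6)² = 4.000
te_J = (10 + 4·11 + 18)/6 = 72/6 = 12; σ²_J = ((18−10)/6)² = 1.778

Forward pass:
ES_A = 0; EF_A = 5
ES_B = 0; EF_B = 8
ES_C = 0; EF_C = 4
ES_D = 0; EF_D = 5
ES_E = 0; EF_E = 10
ES_F = 5; EF_F = 5+8 = 13
ES_G = max(EF_B=8, EF_D=5) = 8; EF_G = 8+12 = 20
ES_H = 8; EF_H = 8+8 = 16
ES_I = max(EF_C=4, EF_F=13) = 13; EF_I = 13+12 = 25
ES_J = max(EF_B=8, EF_C=4, EF_E=10, EF_G=20, EF_H=16, EF_I=25) = 25; EF_J = 25+12 = 37
Expected project duration μ = 37 weeks. Critical path: A → F → I → J.

Variance along critical path = 1.778 + 0.444 + 4.000 + 1.778 = 8.000; σ = √8.000 = 2.828 weeks.
Z = (33 − 37) / 2.828 = -1.414
P(T ≤ 33) = Φ(-1.414) ≈ 0.079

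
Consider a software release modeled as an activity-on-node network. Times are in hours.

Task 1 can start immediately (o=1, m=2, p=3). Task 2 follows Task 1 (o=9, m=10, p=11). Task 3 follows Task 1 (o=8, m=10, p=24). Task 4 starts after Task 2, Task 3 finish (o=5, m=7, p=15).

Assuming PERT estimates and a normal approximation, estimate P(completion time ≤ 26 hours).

0.897

te_Task 1 = (1 + 4·2 + 3)/6 = 12/6 = 2; σ²_Task 1 = ((3−1)/6)² = 0.111
te_Task 2 = (9 + 4·10 + 11)/6 = 60/6 = 10; σ²_Task 2 = ((11−9)/6)² = 0.111
te_Task 3 = (8 + 4·10 + 24)/6 = 72/6 = 12; σ²_Task 3 = ((24−8)/6)² = 7.111
te_Task 4 = (5 + 4·7 + 15)/6 = 48/6 = 8; σ²_Task 4 = ((15−5)/6)² = 2.778

Forward pass:
ES_Task 1 = 0; EF_Task 1 = 2
ES_Task 2 = 2; EF_Task 2 = 2+10 = 12
ES_Task 3 = 2; EF_Task 3 = 2+12 = 14
ES_Task 4 = max(EF_Task 2=12, EF_Task 3=14) = 14; EF_Task 4 = 14+8 = 22
Expected project duration μ = 22 hours. Critical path: Task 1 → Task 3 → Task 4.

Variance along critical path = 0.111 + 7.111 + 2.778 = 10.000; σ = √10.000 = 3.162 hours.
Z = (26 − 22) / 3.162 = 1.265
P(T ≤ 26) = Φ(1.265) ≈ 0.897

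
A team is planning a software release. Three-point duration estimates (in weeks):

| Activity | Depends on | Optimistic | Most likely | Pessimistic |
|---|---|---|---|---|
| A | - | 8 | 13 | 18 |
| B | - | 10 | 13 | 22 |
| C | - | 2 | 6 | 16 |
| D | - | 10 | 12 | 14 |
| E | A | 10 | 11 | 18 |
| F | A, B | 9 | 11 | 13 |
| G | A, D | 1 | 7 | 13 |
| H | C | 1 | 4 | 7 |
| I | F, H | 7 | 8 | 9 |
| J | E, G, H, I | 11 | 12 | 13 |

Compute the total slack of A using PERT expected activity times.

1 weeks

te_A = (8 + 4·13 + 18)/6 = 78/6 = 13
te_B = (10 + 4·13 + 22)/6 = 84/6 = 14
te_C = (2 + 4·6 + 16)/6 = 42/6 = 7
te_D = (10 + 4·12 + 14)/6 = 72/6 = 12
te_E = (10 + 4·11 + 18)/6 = 72/6 = 12
te_F = (9 + 4·11 + 13)/6 = 66/6 = 11
te_G = (1 + 4·7 + 13)/6 = 42/6 = 7
te_H = (1 + 4·4 + 7)/6 = 24/6 = 4
te_I = (7 + 4·8 + 9)/6 = 48/6 = 8
te_J = (11 + 4·12 + 13)/6 = 72/6 = 12

Forward pass:
ES_A = 0; EF_A = 13
ES_B = 0; EF_B = 14
ES_C = 0; EF_C = 7
ES_D = 0; EF_D = 12
ES_E = 13; EF_E = 13+12 = 25
ES_F = max(EF_A=13, EF_B=14) = 14; EF_F = 14+11 = 25
ES_G = max(EF_A=13, EF_D=12) = 13; EF_G = 13+7 = 20
ES_H = 7; EF_H = 7+4 = 11
ES_I = max(EF_F=25, EF_H=11) = 25; EF_I = 25+8 = 33
ES_J = max(EF_E=25, EF_G=20, EF_H=11, EF_I=33) = 33; EF_J = 33+12 = 45
Expected project duration μ = 45 weeks. Critical path: B → F → I → J.

Backward pass:
LF_J = 45; LS_J = 45−12 = 33
LF_I = LS_J = 33; LS_I = 33−8 = 25
LF_H = min(LS_I=25, LS_J=33) = 25; LS_H = 25−4 = 21
LF_G = LS_J = 33; LS_G = 33−7 = 26
LF_F = LS_I = 25; LS_F = 25−11 = 14
LF_E = LS_J = 33; LS_E = 33−12 = 21
LF_D = LS_G = 26; LS_D = 26−12 = 14
LF_C = LS_H = 21; LS_C = 21−7 = 14
LF_B = LS_F = 14; LS_B = 14−14 = 0
LF_A = min(LS_E=21, LS_F=14, LS_G=26) = 14; LS_A = 14−13 = 1
Slack_A = LS_A − ES_A = 1 − 0 = 1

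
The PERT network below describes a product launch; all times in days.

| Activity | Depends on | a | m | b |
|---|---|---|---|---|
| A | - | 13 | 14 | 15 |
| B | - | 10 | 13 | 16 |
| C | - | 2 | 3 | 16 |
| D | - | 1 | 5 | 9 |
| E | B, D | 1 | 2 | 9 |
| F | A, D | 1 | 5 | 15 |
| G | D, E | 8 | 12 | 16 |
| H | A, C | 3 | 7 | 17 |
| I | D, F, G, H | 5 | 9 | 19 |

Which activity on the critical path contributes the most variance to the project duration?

I

te_A = (13 + 4·14 + 15)/6 = 84/6 = 14; σ²_A = ((15−13)/6)² = 0.111
te_B = (10 + 4·13 + 16)/6 = 78/6 = 13; σ²_B = ((16−10)/6)² = 1.000
te_C = (2 + 4·3 + 16)/6 = 30/6 = 5; σ²_C = ((16−2)/6)² = 5.444
te_D = (1 + 4·5 + 9)/6 = 30/6 = 5; σ²_D = ((9−1)/6)² = 1.778
te_E = (1 + 4·2 + 9)/6 = 18/6 = 3; σ²_E = ((9−1)/6)² = 1.778
te_F = (1 + 4·5 + 15)/6 = 36/6 = 6; σ²_F = ((15−1)/6)² = 5.444
te_G = (8 + 4·12 + 16)/6 = 72/6 = 12; σ²_G = ((16−8)/6)² = 1.778
te_H = (3 + 4·7 + 17)/6 = 48/6 = 8; σ²_H = ((17−3)/6)² = 5.444
te_I = (5 + 4·9 + 19)/6 = 60/6 = 10; σ²_I = ((19−5)/6)² = 5.444

Forward pass:
ES_A = 0; EF_A = 14
ES_B = 0; EF_B = 13
ES_C = 0; EF_C = 5
ES_D = 0; EF_D = 5
ES_E = max(EF_B=13, EF_D=5) = 13; EF_E = 13+3 = 16
ES_F = max(EF_A=14, EF_D=5) = 14; EF_F = 14+6 = 20
ES_G = max(EF_D=5, EF_E=16) = 16; EF_G = 16+12 = 28
ES_H = max(EF_A=14, EF_C=5) = 14; EF_H = 14+8 = 22
ES_I = max(EF_D=5, EF_F=20, EF_G=28, EF_H=22) = 28; EF_I = 28+10 = 38
Expected project duration μ = 38 days. Critical path: B → E → G → I.

Variances on critical path: σ²_B=1.000, σ²_E=1.778, σ²_G=1.778, σ²_I=5.444.
Largest is σ²_I = 5.444.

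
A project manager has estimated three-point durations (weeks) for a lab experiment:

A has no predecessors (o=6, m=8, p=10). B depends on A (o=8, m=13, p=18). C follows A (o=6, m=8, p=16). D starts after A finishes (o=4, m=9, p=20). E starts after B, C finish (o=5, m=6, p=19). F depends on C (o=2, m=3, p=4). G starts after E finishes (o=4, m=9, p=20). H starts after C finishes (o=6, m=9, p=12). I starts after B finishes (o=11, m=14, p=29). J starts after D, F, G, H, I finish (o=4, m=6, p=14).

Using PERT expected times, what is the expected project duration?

46 weeks

te_A = (6 + 4·8 + 10)/6 = 48/6 = 8
te_B = (8 + 4·13 + 18)/6 = 78/6 = 13
te_C = (6 + 4·8 + 16)/6 = 54/6 = 9
te_D = (4 + 4·9 + 20)/6 = 60/6 = 10
te_E = (5 + 4·6 + 19)/6 = 48/6 = 8
te_F = (2 + 4·3 + 4)/6 = 18/6 = 3
te_G = (4 + 4·9 + 20)/6 = 60/6 = 10
te_H = (6 + 4·9 + 12)/6 = 54/6 = 9
te_I = (11 + 4·14 + 29)/6 = 96/6 = 16
te_J = (4 + 4·6 + 14)/6 = 42/6 = 7

Forward pass:
ES_A = 0; EF_A = 8
ES_B = 8; EF_B = 8+13 = 21
ES_C = 8; EF_C = 8+9 = 17
ES_D = 8; EF_D = 8+10 = 18
ES_E = max(EF_B=21, EF_C=17) = 21; EF_E = 21+8 = 29
ES_F = 17; EF_F = 17+3 = 20
ES_G = 29; EF_G = 29+10 = 39
ES_H = 17; EF_H = 17+9 = 26
ES_I = 21; EF_I = 21+16 = 37
ES_J = max(EF_D=18, EF_F=20, EF_G=39, EF_H=26, EF_I=37) = 39; EF_J = 39+7 = 46
Expected project duration μ = 46 weeks. Critical path: A → B → E → G → J.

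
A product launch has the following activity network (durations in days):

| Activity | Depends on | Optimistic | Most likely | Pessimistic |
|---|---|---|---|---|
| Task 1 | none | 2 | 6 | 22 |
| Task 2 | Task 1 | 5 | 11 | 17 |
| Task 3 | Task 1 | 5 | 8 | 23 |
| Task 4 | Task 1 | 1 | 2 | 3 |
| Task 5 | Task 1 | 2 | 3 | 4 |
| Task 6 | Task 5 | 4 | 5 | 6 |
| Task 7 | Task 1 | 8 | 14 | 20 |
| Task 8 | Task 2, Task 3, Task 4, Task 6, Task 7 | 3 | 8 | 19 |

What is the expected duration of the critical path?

te_Task 1 = (2 + 4·6 + 22)/6 = 48/6 = 8
te_Task 2 = (5 + 4·11 + 17)/6 = 66/6 = 11
te_Task 3 = (5 + 4·8 + 23)/6 = 60/6 = 10
te_Task 4 = (1 + 4·2 + 3)/6 = 12/6 = 2
te_Task 5 = (2 + 4·3 + 4)/6 = 18/6 = 3
te_Task 6 = (4 + 4·5 + 6)/6 = 30/6 = 5
te_Task 7 = (8 + 4·14 + 20)/6 = 84/6 = 14
te_Task 8 = (3 + 4·8 + 19)/6 = 54/6 = 9

Forward pass:
ES_Task 1 = 0; EF_Task 1 = 8
ES_Task 2 = 8; EF_Task 2 = 8+11 = 19
ES_Task 3 = 8; EF_Task 3 = 8+10 = 18
ES_Task 4 = 8; EF_Task 4 = 8+2 = 10
ES_Task 5 = 8; EF_Task 5 = 8+3 = 11
ES_Task 6 = 11; EF_Task 6 = 11+5 = 16
ES_Task 7 = 8; EF_Task 7 = 8+14 = 22
ES_Task 8 = max(EF_Task 2=19, EF_Task 3=18, EF_Task 4=10, EF_Task 6=16, EF_Task 7=22) = 22; EF_Task 8 = 22+9 = 31
Expected project duration μ = 31 days. Critical path: Task 1 → Task 7 → Task 8.

31 days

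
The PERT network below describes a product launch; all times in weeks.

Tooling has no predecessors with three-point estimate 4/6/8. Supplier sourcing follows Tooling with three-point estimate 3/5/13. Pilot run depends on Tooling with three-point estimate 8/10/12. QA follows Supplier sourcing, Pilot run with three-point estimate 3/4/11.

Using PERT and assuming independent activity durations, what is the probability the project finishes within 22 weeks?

te_Tooling = (4 + 4·6 + 8)/6 = 36/6 = 6; σ²_Tooling = ((8−4)/6)² = 0.444
te_Supplier sourcing = (3 + 4·5 + 13)/6 = 36/6 = 6; σ²_Supplier sourcing = ((13−3)/6)² = 2.778
te_Pilot run = (8 + 4·10 + 12)/6 = 60/6 = 10; σ²_Pilot run = ((12−8)/6)² = 0.444
te_QA = (3 + 4·4 + 11)/6 = 30/6 = 5; σ²_QA = ((11−3)/6)² = 1.778

Forward pass:
ES_Tooling = 0; EF_Tooling = 6
ES_Supplier sourcing = 6; EF_Supplier sourcing = 6+6 = 12
ES_Pilot run = 6; EF_Pilot run = 6+10 = 16
ES_QA = max(EF_Supplier sourcing=12, EF_Pilot run=16) = 16; EF_QA = 16+5 = 21
Expected project duration μ = 21 weeks. Critical path: Tooling → Pilot run → QA.

Variance along critical path = 0.444 + 0.444 + 1.778 = 2.667; σ = √2.667 = 1.633 weeks.
Z = (22 − 21) / 1.633 = 0.612
P(T ≤ 22) = Φ(0.612) ≈ 0.730

0.730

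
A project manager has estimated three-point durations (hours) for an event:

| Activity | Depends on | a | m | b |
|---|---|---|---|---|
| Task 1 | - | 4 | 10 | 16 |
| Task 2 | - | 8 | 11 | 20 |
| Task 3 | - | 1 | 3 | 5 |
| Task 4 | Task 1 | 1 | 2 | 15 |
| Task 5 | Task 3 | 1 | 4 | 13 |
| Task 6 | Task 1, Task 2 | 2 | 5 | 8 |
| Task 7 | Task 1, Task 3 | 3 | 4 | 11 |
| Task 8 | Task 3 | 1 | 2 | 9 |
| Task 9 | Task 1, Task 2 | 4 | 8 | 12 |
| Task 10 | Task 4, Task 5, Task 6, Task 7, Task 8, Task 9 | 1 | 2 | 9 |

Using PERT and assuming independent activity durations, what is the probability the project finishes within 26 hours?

0.862

te_Task 1 = (4 + 4·10 + 16)/6 = 60/6 = 10; σ²_Task 1 = ((16−4)/6)² = 4.000
te_Task 2 = (8 + 4·11 + 20)/6 = 72/6 = 12; σ²_Task 2 = ((20−8)/6)² = 4.000
te_Task 3 = (1 + 4·3 + 5)/6 = 18/6 = 3; σ²_Task 3 = ((5−1)/6)² = 0.444
te_Task 4 = (1 + 4·2 + 15)/6 = 24/6 = 4; σ²_Task 4 = ((15−1)/6)² = 5.444
te_Task 5 = (1 + 4·4 + 13)/6 = 30/6 = 5; σ²_Task 5 = ((13−1)/6)² = 4.000
te_Task 6 = (2 + 4·5 + 8)/6 = 30/6 = 5; σ²_Task 6 = ((8−2)/6)² = 1.000
te_Task 7 = (3 + 4·4 + 11)/6 = 30/6 = 5; σ²_Task 7 = ((11−3)/6)² = 1.778
te_Task 8 = (1 + 4·2 + 9)/6 = 18/6 = 3; σ²_Task 8 = ((9−1)/6)² = 1.778
te_Task 9 = (4 + 4·8 + 12)/6 = 48/6 = 8; σ²_Task 9 = ((12−4)/6)² = 1.778
te_Task 10 = (1 + 4·2 + 9)/6 = 18/6 = 3; σ²_Task 10 = ((9−1)/6)² = 1.778

Forward pass:
ES_Task 1 = 0; EF_Task 1 = 10
ES_Task 2 = 0; EF_Task 2 = 12
ES_Task 3 = 0; EF_Task 3 = 3
ES_Task 4 = 10; EF_Task 4 = 10+4 = 14
ES_Task 5 = 3; EF_Task 5 = 3+5 = 8
ES_Task 6 = max(EF_Task 1=10, EF_Task 2=12) = 12; EF_Task 6 = 12+5 = 17
ES_Task 7 = max(EF_Task 1=10, EF_Task 3=3) = 10; EF_Task 7 = 10+5 = 15
ES_Task 8 = 3; EF_Task 8 = 3+3 = 6
ES_Task 9 = max(EF_Task 1=10, EF_Task 2=12) = 12; EF_Task 9 = 12+8 = 20
ES_Task 10 = max(EF_Task 4=14, EF_Task 5=8, EF_Task 6=17, EF_Task 7=15, EF_Task 8=6, EF_Task 9=20) = 20; EF_Task 10 = 20+3 = 23
Expected project duration μ = 23 hours. Critical path: Task 2 → Task 9 → Task 10.

Variance along critical path = 4.000 + 1.778 + 1.778 = 7.556; σ = √7.556 = 2.749 hours.
Z = (26 − 23) / 2.749 = 1.091
P(T ≤ 26) = Φ(1.091) ≈ 0.862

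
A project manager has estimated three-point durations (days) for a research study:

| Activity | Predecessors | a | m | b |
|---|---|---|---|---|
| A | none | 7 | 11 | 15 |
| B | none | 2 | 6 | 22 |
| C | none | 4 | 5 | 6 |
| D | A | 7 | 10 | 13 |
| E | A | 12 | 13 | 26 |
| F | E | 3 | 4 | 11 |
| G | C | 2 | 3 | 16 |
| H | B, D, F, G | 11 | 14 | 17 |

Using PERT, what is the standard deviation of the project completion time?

te_A = (7 + 4·11 + 15)/6 = 66/6 = 11; σ²_A = ((15−7)/6)² = 1.778
te_B = (2 + 4·6 + 22)/6 = 48/6 = 8; σ²_B = ((22−2)/6)² = 11.111
te_C = (4 + 4·5 + 6)/6 = 30/6 = 5; σ²_C = ((6−4)/6)² = 0.111
te_D = (7 + 4·10 + 13)/6 = 60/6 = 10; σ²_D = ((13−7)/6)² = 1.000
te_E = (12 + 4·13 + 26)/6 = 90/6 = 15; σ²_E = ((26−12)/6)² = 5.444
te_F = (3 + 4·4 + 11)/6 = 30/6 = 5; σ²_F = ((11−3)/6)² = 1.778
te_G = (2 + 4·3 + 16)/6 = 30/6 = 5; σ²_G = ((16−2)/6)² = 5.444
te_H = (11 + 4·14 + 17)/6 = 84/6 = 14; σ²_H = ((17−11)/6)² = 1.000

Forward pass:
ES_A = 0; EF_A = 11
ES_B = 0; EF_B = 8
ES_C = 0; EF_C = 5
ES_D = 11; EF_D = 11+10 = 21
ES_E = 11; EF_E = 11+15 = 26
ES_F = 26; EF_F = 26+5 = 31
ES_G = 5; EF_G = 5+5 = 10
ES_H = max(EF_B=8, EF_D=21, EF_F=31, EF_G=10) = 31; EF_H = 31+14 = 45
Expected project duration μ = 45 days. Critical path: A → E → F → H.

Variance along critical path = 1.778 + 5.444 + 1.778 + 1.000 = 10.000
σ = √10.000 = 3.162 days

3.16 days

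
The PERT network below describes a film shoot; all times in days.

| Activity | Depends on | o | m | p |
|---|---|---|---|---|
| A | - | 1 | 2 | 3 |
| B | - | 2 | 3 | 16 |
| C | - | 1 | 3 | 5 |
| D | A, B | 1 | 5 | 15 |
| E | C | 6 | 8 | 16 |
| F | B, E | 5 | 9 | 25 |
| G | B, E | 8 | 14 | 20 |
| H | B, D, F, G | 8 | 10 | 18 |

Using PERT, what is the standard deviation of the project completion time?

te_A = (1 + 4·2 + 3)/6 = 12/6 = 2; σ²_A = ((3−1)/6)² = 0.111
te_B = (2 + 4·3 + 16)/6 = 30/6 = 5; σ²_B = ((16−2)/6)² = 5.444
te_C = (1 + 4·3 + 5)/6 = 18/6 = 3; σ²_C = ((5−1)/6)² = 0.444
te_D = (1 + 4·5 + 15)/6 = 36/6 = 6; σ²_D = ((15−1)/6)² = 5.444
te_E = (6 + 4·8 + 16)/6 = 54/6 = 9; σ²_E = ((16−6)/6)² = 2.778
te_F = (5 + 4·9 + 25)/6 = 66/6 = 11; σ²_F = ((25−5)/6)² = 11.111
te_G = (8 + 4·14 + 20)/6 = 84/6 = 14; σ²_G = ((20−8)/6)² = 4.000
te_H = (8 + 4·10 + 18)/6 = 66/6 = 11; σ²_H = ((18−8)/6)² = 2.778

Forward pass:
ES_A = 0; EF_A = 2
ES_B = 0; EF_B = 5
ES_C = 0; EF_C = 3
ES_D = max(EF_A=2, EF_B=5) = 5; EF_D = 5+6 = 11
ES_E = 3; EF_E = 3+9 = 12
ES_F = max(EF_B=5, EF_E=12) = 12; EF_F = 12+11 = 23
ES_G = max(EF_B=5, EF_E=12) = 12; EF_G = 12+14 = 26
ES_H = max(EF_B=5, EF_D=11, EF_F=23, EF_G=26) = 26; EF_H = 26+11 = 37
Expected project duration μ = 37 days. Critical path: C → E → G → H.

Variance along critical path = 0.444 + 2.778 + 4.000 + 2.778 = 10.000
σ = √10.000 = 3.162 days

3.16 days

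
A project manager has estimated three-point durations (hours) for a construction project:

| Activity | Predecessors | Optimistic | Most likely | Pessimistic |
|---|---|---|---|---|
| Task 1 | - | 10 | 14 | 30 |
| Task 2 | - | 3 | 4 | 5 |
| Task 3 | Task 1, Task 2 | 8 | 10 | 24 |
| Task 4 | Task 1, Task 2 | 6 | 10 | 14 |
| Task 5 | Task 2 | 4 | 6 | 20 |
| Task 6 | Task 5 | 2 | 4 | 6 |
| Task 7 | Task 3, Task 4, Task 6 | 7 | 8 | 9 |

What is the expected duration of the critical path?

36 hours

te_Task 1 = (10 + 4·14 + 30)/6 = 96/6 = 16
te_Task 2 = (3 + 4·4 + 5)/6 = 24/6 = 4
te_Task 3 = (8 + 4·10 + 24)/6 = 72/6 = 12
te_Task 4 = (6 + 4·10 + 14)/6 = 60/6 = 10
te_Task 5 = (4 + 4·6 + 20)/6 = 48/6 = 8
te_Task 6 = (2 + 4·4 + 6)/6 = 24/6 = 4
te_Task 7 = (7 + 4·8 + 9)/6 = 48/6 = 8

Forward pass:
ES_Task 1 = 0; EF_Task 1 = 16
ES_Task 2 = 0; EF_Task 2 = 4
ES_Task 3 = max(EF_Task 1=16, EF_Task 2=4) = 16; EF_Task 3 = 16+12 = 28
ES_Task 4 = max(EF_Task 1=16, EF_Task 2=4) = 16; EF_Task 4 = 16+10 = 26
ES_Task 5 = 4; EF_Task 5 = 4+8 = 12
ES_Task 6 = 12; EF_Task 6 = 12+4 = 16
ES_Task 7 = max(EF_Task 3=28, EF_Task 4=26, EF_Task 6=16) = 28; EF_Task 7 = 28+8 = 36
Expected project duration μ = 36 hours. Critical path: Task 1 → Task 3 → Task 7.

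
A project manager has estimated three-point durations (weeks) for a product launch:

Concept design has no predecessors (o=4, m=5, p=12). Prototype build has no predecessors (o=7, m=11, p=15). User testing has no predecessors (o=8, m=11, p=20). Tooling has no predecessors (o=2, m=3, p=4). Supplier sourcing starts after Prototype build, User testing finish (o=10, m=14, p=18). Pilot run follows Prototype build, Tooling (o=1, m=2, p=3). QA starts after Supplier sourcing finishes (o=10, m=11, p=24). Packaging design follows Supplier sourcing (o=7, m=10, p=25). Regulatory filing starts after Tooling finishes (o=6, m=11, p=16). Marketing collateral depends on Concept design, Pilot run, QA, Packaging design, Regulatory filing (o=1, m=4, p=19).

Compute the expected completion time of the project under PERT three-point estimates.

45 weeks

te_Concept design = (4 + 4·5 + 12)/6 = 36/6 = 6
te_Prototype build = (7 + 4·11 + 15)/6 = 66/6 = 11
te_User testing = (8 + 4·11 + 20)/6 = 72/6 = 12
te_Tooling = (2 + 4·3 + 4)/6 = 18/6 = 3
te_Supplier sourcing = (10 + 4·14 + 18)/6 = 84/6 = 14
te_Pilot run = (1 + 4·2 + 3)/6 = 12/6 = 2
te_QA = (10 + 4·11 + 24)/6 = 78/6 = 13
te_Packaging design = (7 + 4·10 + 25)/6 = 72/6 = 12
te_Regulatory filing = (6 + 4·11 + 16)/6 = 66/6 = 11
te_Marketing collateral = (1 + 4·4 + 19)/6 = 36/6 = 6

Forward pass:
ES_Concept design = 0; EF_Concept design = 6
ES_Prototype build = 0; EF_Prototype build = 11
ES_User testing = 0; EF_User testing = 12
ES_Tooling = 0; EF_Tooling = 3
ES_Supplier sourcing = max(EF_Prototype build=11, EF_User testing=12) = 12; EF_Supplier sourcing = 12+14 = 26
ES_Pilot run = max(EF_Prototype build=11, EF_Tooling=3) = 11; EF_Pilot run = 11+2 = 13
ES_QA = 26; EF_QA = 26+13 = 39
ES_Packaging design = 26; EF_Packaging design = 26+12 = 38
ES_Regulatory filing = 3; EF_Regulatory filing = 3+11 = 14
ES_Marketing collateral = max(EF_Concept design=6, EF_Pilot run=13, EF_QA=39, EF_Packaging design=38, EF_Regulatory filing=14) = 39; EF_Marketing collateral = 39+6 = 45
Expected project duration μ = 45 weeks. Critical path: User testing → Supplier sourcing → QA → Marketing collateral.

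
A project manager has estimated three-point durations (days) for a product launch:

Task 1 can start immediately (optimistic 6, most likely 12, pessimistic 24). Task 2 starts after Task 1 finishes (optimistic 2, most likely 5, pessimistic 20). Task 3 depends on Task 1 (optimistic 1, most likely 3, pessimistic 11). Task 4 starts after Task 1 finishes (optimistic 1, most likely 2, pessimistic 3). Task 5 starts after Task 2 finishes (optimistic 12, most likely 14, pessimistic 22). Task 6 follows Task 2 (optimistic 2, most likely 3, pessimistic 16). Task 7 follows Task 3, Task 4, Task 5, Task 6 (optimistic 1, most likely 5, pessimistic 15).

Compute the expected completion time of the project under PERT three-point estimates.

te_Task 1 = (6 + 4·12 + 24)/6 = 78/6 = 13
te_Task 2 = (2 + 4·5 + 20)/6 = 42/6 = 7
te_Task 3 = (1 + 4·3 + 11)/6 = 24/6 = 4
te_Task 4 = (1 + 4·2 + 3)/6 = 12/6 = 2
te_Task 5 = (12 + 4·14 + 22)/6 = 90/6 = 15
te_Task 6 = (2 + 4·3 + 16)/6 = 30/6 = 5
te_Task 7 = (1 + 4·5 + 15)/6 = 36/6 = 6

Forward pass:
ES_Task 1 = 0; EF_Task 1 = 13
ES_Task 2 = 13; EF_Task 2 = 13+7 = 20
ES_Task 3 = 13; EF_Task 3 = 13+4 = 17
ES_Task 4 = 13; EF_Task 4 = 13+2 = 15
ES_Task 5 = 20; EF_Task 5 = 20+15 = 35
ES_Task 6 = 20; EF_Task 6 = 20+5 = 25
ES_Task 7 = max(EF_Task 3=17, EF_Task 4=15, EF_Task 5=35, EF_Task 6=25) = 35; EF_Task 7 = 35+6 = 41
Expected project duration μ = 41 days. Critical path: Task 1 → Task 2 → Task 5 → Task 7.

41 days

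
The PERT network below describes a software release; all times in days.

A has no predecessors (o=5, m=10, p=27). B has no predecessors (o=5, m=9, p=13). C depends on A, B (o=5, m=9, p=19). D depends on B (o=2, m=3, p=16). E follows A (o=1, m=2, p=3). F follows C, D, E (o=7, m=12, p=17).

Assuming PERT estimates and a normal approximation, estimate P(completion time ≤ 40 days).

te_A = (5 + 4·10 + 27)/6 = 72/6 = 12; σ²_A = ((27−5)/6)² = 13.444
te_B = (5 + 4·9 + 13)/6 = 54/6 = 9; σ²_B = ((13−5)/6)² = 1.778
te_C = (5 + 4·9 + 19)/6 = 60/6 = 10; σ²_C = ((19−5)/6)² = 5.444
te_D = (2 + 4·3 + 16)/6 = 30/6 = 5; σ²_D = ((16−2)/6)² = 5.444
te_E = (1 + 4·2 + 3)/6 = 12/6 = 2; σ²_E = ((3−1)/6)² = 0.111
te_F = (7 + 4·12 + 17)/6 = 72/6 = 12; σ²_F = ((17−7)/6)² = 2.778

Forward pass:
ES_A = 0; EF_A = 12
ES_B = 0; EF_B = 9
ES_C = max(EF_A=12, EF_B=9) = 12; EF_C = 12+10 = 22
ES_D = 9; EF_D = 9+5 = 14
ES_E = 12; EF_E = 12+2 = 14
ES_F = max(EF_C=22, EF_D=14, EF_E=14) = 22; EF_F = 22+12 = 34
Expected project duration μ = 34 days. Critical path: A → C → F.

Variance along critical path = 13.444 + 5.444 + 2.778 = 21.667; σ = √21.667 = 4.655 days.
Z = (40 − 34) / 4.655 = 1.289
P(T ≤ 40) = Φ(1.289) ≈ 0.901

0.901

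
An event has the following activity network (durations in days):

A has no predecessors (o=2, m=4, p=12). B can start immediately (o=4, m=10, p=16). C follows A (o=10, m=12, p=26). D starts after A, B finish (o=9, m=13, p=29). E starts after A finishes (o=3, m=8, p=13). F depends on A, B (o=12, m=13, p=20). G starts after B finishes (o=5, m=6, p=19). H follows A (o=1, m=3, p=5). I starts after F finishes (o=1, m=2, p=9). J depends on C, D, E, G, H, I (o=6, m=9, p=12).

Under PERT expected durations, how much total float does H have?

19 days

te_A = (2 + 4·4 + 12)/6 = 30/6 = 5
te_B = (4 + 4·10 + 16)/6 = 60/6 = 10
te_C = (10 + 4·12 + 26)/6 = 84/6 = 14
te_D = (9 + 4·13 + 29)/6 = 90/6 = 15
te_E = (3 + 4·8 + 13)/6 = 48/6 = 8
te_F = (12 + 4·13 + 20)/6 = 84/6 = 14
te_G = (5 + 4·6 + 19)/6 = 48/6 = 8
te_H = (1 + 4·3 + 5)/6 = 18/6 = 3
te_I = (1 + 4·2 + 9)/6 = 18/6 = 3
te_J = (6 + 4·9 + 12)/6 = 54/6 = 9

Forward pass:
ES_A = 0; EF_A = 5
ES_B = 0; EF_B = 10
ES_C = 5; EF_C = 5+14 = 19
ES_D = max(EF_A=5, EF_B=10) = 10; EF_D = 10+15 = 25
ES_E = 5; EF_E = 5+8 = 13
ES_F = max(EF_A=5, EF_B=10) = 10; EF_F = 10+14 = 24
ES_G = 10; EF_G = 10+8 = 18
ES_H = 5; EF_H = 5+3 = 8
ES_I = 24; EF_I = 24+3 = 27
ES_J = max(EF_C=19, EF_D=25, EF_E=13, EF_G=18, EF_H=8, EF_I=27) = 27; EF_J = 27+9 = 36
Expected project duration μ = 36 days. Critical path: B → F → I → J.

Backward pass:
LF_J = 36; LS_J = 36−9 = 27
LF_I = LS_J = 27; LS_I = 27−3 = 24
LF_H = LS_J = 27; LS_H = 27−3 = 24
LF_G = LS_J = 27; LS_G = 27−8 = 19
LF_F = LS_I = 24; LS_F = 24−14 = 10
LF_E = LS_J = 27; LS_E = 27−8 = 19
LF_D = LS_J = 27; LS_D = 27−15 = 12
LF_C = LS_J = 27; LS_C = 27−14 = 13
LF_B = min(LS_D=12, LS_F=10, LS_G=19) = 10; LS_B = 10−10 = 0
LF_A = min(LS_C=13, LS_D=12, LS_E=19, LS_F=10, LS_H=24) = 10; LS_A = 10−5 = 5
Slack_H = LS_H − ES_H = 24 − 5 = 19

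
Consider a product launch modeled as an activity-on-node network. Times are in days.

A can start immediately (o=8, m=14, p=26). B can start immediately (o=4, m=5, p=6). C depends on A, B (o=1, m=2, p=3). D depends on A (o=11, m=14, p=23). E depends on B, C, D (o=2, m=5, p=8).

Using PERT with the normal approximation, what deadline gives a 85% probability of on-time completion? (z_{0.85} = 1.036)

38.9 days

te_A = (8 + 4·14 + 26)/6 = 90/6 = 15; σ²_A = ((26−8)/6)² = 9.000
te_B = (4 + 4·5 + 6)/6 = 30/6 = 5; σ²_B = ((6−4)/6)² = 0.111
te_C = (1 + 4·2 + 3)/6 = 12/6 = 2; σ²_C = ((3−1)/6)² = 0.111
te_D = (11 + 4·14 + 23)/6 = 90/6 = 15; σ²_D = ((23−11)/6)² = 4.000
te_E = (2 + 4·5 + 8)/6 = 30/6 = 5; σ²_E = ((8−2)/6)² = 1.000

Forward pass:
ES_A = 0; EF_A = 15
ES_B = 0; EF_B = 5
ES_C = max(EF_A=15, EF_B=5) = 15; EF_C = 15+2 = 17
ES_D = 15; EF_D = 15+15 = 30
ES_E = max(EF_B=5, EF_C=17, EF_D=30) = 30; EF_E = 30+5 = 35
Expected project duration μ = 35 days. Critical path: A → D → E.

Variance along critical path = 9.000 + 4.000 + 1.000 = 14.000; σ = 3.742 days.
D = μ + z·σ = 35 + 1.036·3.742 = 38.9 days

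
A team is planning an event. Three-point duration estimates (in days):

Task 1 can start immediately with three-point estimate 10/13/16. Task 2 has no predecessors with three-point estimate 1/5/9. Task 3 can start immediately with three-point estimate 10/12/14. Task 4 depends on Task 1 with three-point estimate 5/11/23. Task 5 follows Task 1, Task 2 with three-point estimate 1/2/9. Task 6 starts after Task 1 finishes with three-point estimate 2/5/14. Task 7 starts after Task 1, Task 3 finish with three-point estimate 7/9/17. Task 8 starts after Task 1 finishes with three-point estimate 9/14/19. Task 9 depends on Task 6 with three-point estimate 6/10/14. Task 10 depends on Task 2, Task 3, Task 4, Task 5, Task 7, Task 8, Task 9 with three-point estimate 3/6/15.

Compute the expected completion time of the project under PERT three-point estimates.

te_Task 1 = (10 + 4·13 + 16)/6 = 78/6 = 13
te_Task 2 = (1 + 4·5 + 9)/6 = 30/6 = 5
te_Task 3 = (10 + 4·12 + 14)/6 = 72/6 = 12
te_Task 4 = (5 + 4·11 + 23)/6 = 72/6 = 12
te_Task 5 = (1 + 4·2 + 9)/6 = 18/6 = 3
te_Task 6 = (2 + 4·5 + 14)/6 = 36/6 = 6
te_Task 7 = (7 + 4·9 + 17)/6 = 60/6 = 10
te_Task 8 = (9 + 4·14 + 19)/6 = 84/6 = 14
te_Task 9 = (6 + 4·10 + 14)/6 = 60/6 = 10
te_Task 10 = (3 + 4·6 + 15)/6 = 42/6 = 7

Forward pass:
ES_Task 1 = 0; EF_Task 1 = 13
ES_Task 2 = 0; EF_Task 2 = 5
ES_Task 3 = 0; EF_Task 3 = 12
ES_Task 4 = 13; EF_Task 4 = 13+12 = 25
ES_Task 5 = max(EF_Task 1=13, EF_Task 2=5) = 13; EF_Task 5 = 13+3 = 16
ES_Task 6 = 13; EF_Task 6 = 13+6 = 19
ES_Task 7 = max(EF_Task 1=13, EF_Task 3=12) = 13; EF_Task 7 = 13+10 = 23
ES_Task 8 = 13; EF_Task 8 = 13+14 = 27
ES_Task 9 = 19; EF_Task 9 = 19+10 = 29
ES_Task 10 = max(EF_Task 2=5, EF_Task 3=12, EF_Task 4=25, EF_Task 5=16, EF_Task 7=23, EF_Task 8=27, EF_Task 9=29) = 29; EF_Task 10 = 29+7 = 36
Expected project duration μ = 36 days. Critical path: Task 1 → Task 6 → Task 9 → Task 10.

36 days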